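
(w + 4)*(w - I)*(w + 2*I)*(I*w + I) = I*w^4 - w^3 + 5*I*w^3 - 5*w^2 + 6*I*w^2 - 4*w + 10*I*w + 8*I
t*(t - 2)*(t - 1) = t^3 - 3*t^2 + 2*t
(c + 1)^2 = c^2 + 2*c + 1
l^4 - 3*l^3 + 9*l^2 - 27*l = l*(l - 3)*(l - 3*I)*(l + 3*I)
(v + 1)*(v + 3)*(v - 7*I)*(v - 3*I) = v^4 + 4*v^3 - 10*I*v^3 - 18*v^2 - 40*I*v^2 - 84*v - 30*I*v - 63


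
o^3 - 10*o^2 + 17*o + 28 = (o - 7)*(o - 4)*(o + 1)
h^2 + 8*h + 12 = (h + 2)*(h + 6)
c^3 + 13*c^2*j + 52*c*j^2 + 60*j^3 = (c + 2*j)*(c + 5*j)*(c + 6*j)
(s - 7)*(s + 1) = s^2 - 6*s - 7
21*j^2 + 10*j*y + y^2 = (3*j + y)*(7*j + y)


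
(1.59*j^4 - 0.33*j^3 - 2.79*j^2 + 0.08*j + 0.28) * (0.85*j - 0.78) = 1.3515*j^5 - 1.5207*j^4 - 2.1141*j^3 + 2.2442*j^2 + 0.1756*j - 0.2184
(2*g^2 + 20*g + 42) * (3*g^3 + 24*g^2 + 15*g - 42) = 6*g^5 + 108*g^4 + 636*g^3 + 1224*g^2 - 210*g - 1764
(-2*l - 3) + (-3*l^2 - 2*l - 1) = -3*l^2 - 4*l - 4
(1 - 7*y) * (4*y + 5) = -28*y^2 - 31*y + 5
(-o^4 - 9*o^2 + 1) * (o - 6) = -o^5 + 6*o^4 - 9*o^3 + 54*o^2 + o - 6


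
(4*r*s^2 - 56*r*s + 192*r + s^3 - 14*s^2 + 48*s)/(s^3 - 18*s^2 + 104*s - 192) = (4*r + s)/(s - 4)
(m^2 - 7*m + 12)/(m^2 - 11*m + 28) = (m - 3)/(m - 7)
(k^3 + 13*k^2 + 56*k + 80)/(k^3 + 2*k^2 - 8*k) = (k^2 + 9*k + 20)/(k*(k - 2))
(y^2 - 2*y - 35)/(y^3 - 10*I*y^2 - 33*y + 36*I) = (y^2 - 2*y - 35)/(y^3 - 10*I*y^2 - 33*y + 36*I)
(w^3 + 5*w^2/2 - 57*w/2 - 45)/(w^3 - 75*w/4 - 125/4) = 2*(2*w^2 + 15*w + 18)/(4*w^2 + 20*w + 25)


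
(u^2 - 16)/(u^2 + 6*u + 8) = (u - 4)/(u + 2)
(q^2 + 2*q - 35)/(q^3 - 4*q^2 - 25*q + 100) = (q + 7)/(q^2 + q - 20)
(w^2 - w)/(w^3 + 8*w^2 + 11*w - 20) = w/(w^2 + 9*w + 20)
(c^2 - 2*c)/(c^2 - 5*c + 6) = c/(c - 3)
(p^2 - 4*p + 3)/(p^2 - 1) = (p - 3)/(p + 1)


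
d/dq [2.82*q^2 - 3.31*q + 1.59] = 5.64*q - 3.31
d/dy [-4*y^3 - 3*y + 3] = -12*y^2 - 3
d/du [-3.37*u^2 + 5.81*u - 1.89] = 5.81 - 6.74*u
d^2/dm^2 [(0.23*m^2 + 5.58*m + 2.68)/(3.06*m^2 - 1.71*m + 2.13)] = (-3.5527136788005e-15*m^4 + 106.904772*m^3 + 141.572124*m^2 - 302.356152*m + 23.47281)/(28.652616*m^6 - 48.035268*m^5 + 86.676642*m^4 - 71.872839*m^3 + 60.333741*m^2 - 23.274297*m + 9.663597)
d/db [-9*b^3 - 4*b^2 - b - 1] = -27*b^2 - 8*b - 1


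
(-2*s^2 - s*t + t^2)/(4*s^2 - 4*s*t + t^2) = (-s - t)/(2*s - t)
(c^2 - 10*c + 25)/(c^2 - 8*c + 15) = (c - 5)/(c - 3)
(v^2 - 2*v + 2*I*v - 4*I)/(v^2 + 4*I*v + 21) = (v^2 + 2*v*(-1 + I) - 4*I)/(v^2 + 4*I*v + 21)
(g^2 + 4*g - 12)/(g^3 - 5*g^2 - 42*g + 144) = (g - 2)/(g^2 - 11*g + 24)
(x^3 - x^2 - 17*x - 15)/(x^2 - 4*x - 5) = x + 3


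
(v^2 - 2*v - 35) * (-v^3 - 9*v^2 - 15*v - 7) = -v^5 - 7*v^4 + 38*v^3 + 338*v^2 + 539*v + 245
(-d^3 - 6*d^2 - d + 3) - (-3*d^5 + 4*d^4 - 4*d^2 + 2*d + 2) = 3*d^5 - 4*d^4 - d^3 - 2*d^2 - 3*d + 1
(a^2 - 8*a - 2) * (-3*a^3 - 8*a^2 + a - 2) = -3*a^5 + 16*a^4 + 71*a^3 + 6*a^2 + 14*a + 4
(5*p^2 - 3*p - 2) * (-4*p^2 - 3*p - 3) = -20*p^4 - 3*p^3 + 2*p^2 + 15*p + 6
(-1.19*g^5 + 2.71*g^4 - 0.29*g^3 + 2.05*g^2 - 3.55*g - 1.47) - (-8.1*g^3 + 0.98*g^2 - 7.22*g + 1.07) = -1.19*g^5 + 2.71*g^4 + 7.81*g^3 + 1.07*g^2 + 3.67*g - 2.54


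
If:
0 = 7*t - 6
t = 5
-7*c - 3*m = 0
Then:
No Solution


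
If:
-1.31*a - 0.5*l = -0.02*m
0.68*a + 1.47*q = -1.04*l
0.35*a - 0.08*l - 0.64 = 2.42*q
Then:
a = 5.73422562141491*q + 1.59082217973231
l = -5.16276290630975*q - 1.04015296367113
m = 246.522705544933*q + 78.1950286806883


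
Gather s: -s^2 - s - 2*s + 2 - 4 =-s^2 - 3*s - 2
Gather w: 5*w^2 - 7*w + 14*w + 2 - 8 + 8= 5*w^2 + 7*w + 2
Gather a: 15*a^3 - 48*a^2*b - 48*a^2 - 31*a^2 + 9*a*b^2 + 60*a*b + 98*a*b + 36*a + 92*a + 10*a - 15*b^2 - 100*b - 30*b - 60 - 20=15*a^3 + a^2*(-48*b - 79) + a*(9*b^2 + 158*b + 138) - 15*b^2 - 130*b - 80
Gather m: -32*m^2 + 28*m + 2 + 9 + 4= -32*m^2 + 28*m + 15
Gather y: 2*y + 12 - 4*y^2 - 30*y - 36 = -4*y^2 - 28*y - 24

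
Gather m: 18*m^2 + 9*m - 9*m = 18*m^2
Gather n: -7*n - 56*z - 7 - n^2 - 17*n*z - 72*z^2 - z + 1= -n^2 + n*(-17*z - 7) - 72*z^2 - 57*z - 6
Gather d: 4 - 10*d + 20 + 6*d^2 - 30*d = 6*d^2 - 40*d + 24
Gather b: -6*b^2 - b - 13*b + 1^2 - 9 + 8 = -6*b^2 - 14*b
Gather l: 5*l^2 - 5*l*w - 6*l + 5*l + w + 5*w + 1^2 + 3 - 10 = 5*l^2 + l*(-5*w - 1) + 6*w - 6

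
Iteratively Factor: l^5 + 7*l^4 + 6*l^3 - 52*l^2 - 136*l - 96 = (l - 3)*(l^4 + 10*l^3 + 36*l^2 + 56*l + 32) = (l - 3)*(l + 2)*(l^3 + 8*l^2 + 20*l + 16) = (l - 3)*(l + 2)^2*(l^2 + 6*l + 8) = (l - 3)*(l + 2)^3*(l + 4)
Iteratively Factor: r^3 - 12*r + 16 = (r - 2)*(r^2 + 2*r - 8) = (r - 2)*(r + 4)*(r - 2)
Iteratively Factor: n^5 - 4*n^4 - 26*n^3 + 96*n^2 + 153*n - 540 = (n + 4)*(n^4 - 8*n^3 + 6*n^2 + 72*n - 135) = (n + 3)*(n + 4)*(n^3 - 11*n^2 + 39*n - 45) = (n - 3)*(n + 3)*(n + 4)*(n^2 - 8*n + 15) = (n - 5)*(n - 3)*(n + 3)*(n + 4)*(n - 3)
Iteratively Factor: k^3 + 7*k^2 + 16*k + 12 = (k + 3)*(k^2 + 4*k + 4) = (k + 2)*(k + 3)*(k + 2)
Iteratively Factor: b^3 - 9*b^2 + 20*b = (b - 4)*(b^2 - 5*b) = b*(b - 4)*(b - 5)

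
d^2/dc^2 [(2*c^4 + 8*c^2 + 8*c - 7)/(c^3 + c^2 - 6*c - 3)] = 2*(22*c^6 + 6*c^5 + 324*c^4 + 504*c^3 + 429*c^2 + 135*c - 345)/(c^9 + 3*c^8 - 15*c^7 - 44*c^6 + 72*c^5 + 207*c^4 - 81*c^3 - 297*c^2 - 162*c - 27)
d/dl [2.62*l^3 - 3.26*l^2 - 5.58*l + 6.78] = 7.86*l^2 - 6.52*l - 5.58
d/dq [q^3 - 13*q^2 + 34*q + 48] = 3*q^2 - 26*q + 34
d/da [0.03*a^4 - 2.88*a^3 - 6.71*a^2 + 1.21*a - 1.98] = 0.12*a^3 - 8.64*a^2 - 13.42*a + 1.21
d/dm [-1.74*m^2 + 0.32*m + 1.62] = 0.32 - 3.48*m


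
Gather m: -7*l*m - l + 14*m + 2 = -l + m*(14 - 7*l) + 2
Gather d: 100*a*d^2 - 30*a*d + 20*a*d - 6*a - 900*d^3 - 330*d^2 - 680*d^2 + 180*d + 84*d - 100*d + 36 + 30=-6*a - 900*d^3 + d^2*(100*a - 1010) + d*(164 - 10*a) + 66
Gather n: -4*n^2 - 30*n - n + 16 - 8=-4*n^2 - 31*n + 8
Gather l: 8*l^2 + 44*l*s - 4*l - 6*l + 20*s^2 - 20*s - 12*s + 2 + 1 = 8*l^2 + l*(44*s - 10) + 20*s^2 - 32*s + 3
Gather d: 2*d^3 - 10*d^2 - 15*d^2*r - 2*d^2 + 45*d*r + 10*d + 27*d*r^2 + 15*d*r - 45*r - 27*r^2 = 2*d^3 + d^2*(-15*r - 12) + d*(27*r^2 + 60*r + 10) - 27*r^2 - 45*r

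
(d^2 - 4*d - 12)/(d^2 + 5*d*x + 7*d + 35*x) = (d^2 - 4*d - 12)/(d^2 + 5*d*x + 7*d + 35*x)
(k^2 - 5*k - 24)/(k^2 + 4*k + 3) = (k - 8)/(k + 1)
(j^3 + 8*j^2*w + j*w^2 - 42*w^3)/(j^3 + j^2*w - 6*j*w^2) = (j + 7*w)/j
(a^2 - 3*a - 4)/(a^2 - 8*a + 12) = (a^2 - 3*a - 4)/(a^2 - 8*a + 12)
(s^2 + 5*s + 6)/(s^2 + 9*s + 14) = (s + 3)/(s + 7)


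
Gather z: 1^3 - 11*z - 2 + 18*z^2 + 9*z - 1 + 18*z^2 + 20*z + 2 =36*z^2 + 18*z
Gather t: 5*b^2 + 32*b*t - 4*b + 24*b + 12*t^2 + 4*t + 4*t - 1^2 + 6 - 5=5*b^2 + 20*b + 12*t^2 + t*(32*b + 8)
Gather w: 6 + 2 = 8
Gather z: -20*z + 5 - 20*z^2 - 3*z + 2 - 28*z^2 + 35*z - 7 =-48*z^2 + 12*z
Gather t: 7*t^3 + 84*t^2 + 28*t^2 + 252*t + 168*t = 7*t^3 + 112*t^2 + 420*t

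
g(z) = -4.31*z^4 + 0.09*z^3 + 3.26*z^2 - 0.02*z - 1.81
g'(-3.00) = 448.33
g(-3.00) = -323.95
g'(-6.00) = 3694.42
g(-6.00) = -5489.53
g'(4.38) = -1414.92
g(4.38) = -1518.05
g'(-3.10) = 495.96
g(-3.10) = -371.14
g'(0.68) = -0.88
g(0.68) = -1.21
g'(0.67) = -0.72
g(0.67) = -1.20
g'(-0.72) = 1.86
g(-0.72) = -1.30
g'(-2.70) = 323.68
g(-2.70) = -208.81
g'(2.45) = -235.96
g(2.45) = -136.26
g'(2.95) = -421.03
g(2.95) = -297.60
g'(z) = -17.24*z^3 + 0.27*z^2 + 6.52*z - 0.02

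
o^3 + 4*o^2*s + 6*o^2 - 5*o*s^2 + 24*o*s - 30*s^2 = (o + 6)*(o - s)*(o + 5*s)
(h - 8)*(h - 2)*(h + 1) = h^3 - 9*h^2 + 6*h + 16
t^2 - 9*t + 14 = (t - 7)*(t - 2)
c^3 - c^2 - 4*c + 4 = (c - 2)*(c - 1)*(c + 2)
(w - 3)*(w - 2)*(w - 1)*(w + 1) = w^4 - 5*w^3 + 5*w^2 + 5*w - 6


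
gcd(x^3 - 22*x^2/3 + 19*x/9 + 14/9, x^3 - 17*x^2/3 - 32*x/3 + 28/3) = x^2 - 23*x/3 + 14/3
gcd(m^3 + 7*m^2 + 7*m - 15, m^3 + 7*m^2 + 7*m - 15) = m^3 + 7*m^2 + 7*m - 15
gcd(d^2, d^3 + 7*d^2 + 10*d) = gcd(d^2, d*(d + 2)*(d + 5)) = d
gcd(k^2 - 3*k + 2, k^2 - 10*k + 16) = k - 2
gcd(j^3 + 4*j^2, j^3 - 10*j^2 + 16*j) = j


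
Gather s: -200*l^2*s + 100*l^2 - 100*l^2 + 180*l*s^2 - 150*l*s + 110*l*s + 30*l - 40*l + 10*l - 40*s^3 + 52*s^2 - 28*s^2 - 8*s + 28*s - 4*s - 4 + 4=-40*s^3 + s^2*(180*l + 24) + s*(-200*l^2 - 40*l + 16)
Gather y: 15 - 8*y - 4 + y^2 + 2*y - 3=y^2 - 6*y + 8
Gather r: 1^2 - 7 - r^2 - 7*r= -r^2 - 7*r - 6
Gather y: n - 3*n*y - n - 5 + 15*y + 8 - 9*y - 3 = y*(6 - 3*n)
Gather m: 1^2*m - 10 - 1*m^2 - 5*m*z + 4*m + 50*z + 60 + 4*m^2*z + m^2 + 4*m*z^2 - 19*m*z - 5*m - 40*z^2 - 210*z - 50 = 4*m^2*z + m*(4*z^2 - 24*z) - 40*z^2 - 160*z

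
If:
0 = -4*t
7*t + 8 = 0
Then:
No Solution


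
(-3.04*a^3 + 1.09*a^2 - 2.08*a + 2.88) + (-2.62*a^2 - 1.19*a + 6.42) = -3.04*a^3 - 1.53*a^2 - 3.27*a + 9.3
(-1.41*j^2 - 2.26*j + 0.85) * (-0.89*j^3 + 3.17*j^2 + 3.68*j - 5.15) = 1.2549*j^5 - 2.4583*j^4 - 13.1095*j^3 + 1.6392*j^2 + 14.767*j - 4.3775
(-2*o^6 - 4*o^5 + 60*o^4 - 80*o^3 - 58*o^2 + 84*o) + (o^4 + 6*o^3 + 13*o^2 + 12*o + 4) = -2*o^6 - 4*o^5 + 61*o^4 - 74*o^3 - 45*o^2 + 96*o + 4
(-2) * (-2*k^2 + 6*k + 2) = 4*k^2 - 12*k - 4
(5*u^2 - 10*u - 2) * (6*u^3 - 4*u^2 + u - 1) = 30*u^5 - 80*u^4 + 33*u^3 - 7*u^2 + 8*u + 2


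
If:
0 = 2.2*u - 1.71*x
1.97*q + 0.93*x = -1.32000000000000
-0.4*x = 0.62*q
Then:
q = -2.50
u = 3.01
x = 3.87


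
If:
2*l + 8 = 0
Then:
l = -4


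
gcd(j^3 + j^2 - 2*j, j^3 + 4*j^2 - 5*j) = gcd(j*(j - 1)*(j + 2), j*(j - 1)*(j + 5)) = j^2 - j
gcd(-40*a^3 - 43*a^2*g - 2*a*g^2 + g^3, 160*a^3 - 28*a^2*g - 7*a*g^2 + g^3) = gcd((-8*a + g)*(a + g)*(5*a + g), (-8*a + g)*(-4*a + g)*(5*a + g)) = 40*a^2 + 3*a*g - g^2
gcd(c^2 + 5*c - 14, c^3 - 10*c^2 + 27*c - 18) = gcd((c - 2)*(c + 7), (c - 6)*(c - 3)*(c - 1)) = 1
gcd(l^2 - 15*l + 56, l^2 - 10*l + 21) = l - 7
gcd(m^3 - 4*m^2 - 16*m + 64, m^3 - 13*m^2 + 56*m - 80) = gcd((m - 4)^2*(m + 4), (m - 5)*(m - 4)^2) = m^2 - 8*m + 16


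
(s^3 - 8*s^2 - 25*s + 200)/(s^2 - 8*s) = s - 25/s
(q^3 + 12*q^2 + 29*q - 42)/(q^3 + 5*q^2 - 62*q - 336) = (q - 1)/(q - 8)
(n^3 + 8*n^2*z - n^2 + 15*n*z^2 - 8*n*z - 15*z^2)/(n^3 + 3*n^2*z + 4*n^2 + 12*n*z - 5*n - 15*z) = (n + 5*z)/(n + 5)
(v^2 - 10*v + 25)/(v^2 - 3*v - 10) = (v - 5)/(v + 2)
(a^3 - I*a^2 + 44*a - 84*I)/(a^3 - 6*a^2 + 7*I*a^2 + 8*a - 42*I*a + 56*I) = (a^2 - 8*I*a - 12)/(a^2 - 6*a + 8)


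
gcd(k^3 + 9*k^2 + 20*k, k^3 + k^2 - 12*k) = k^2 + 4*k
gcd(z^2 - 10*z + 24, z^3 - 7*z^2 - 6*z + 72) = z^2 - 10*z + 24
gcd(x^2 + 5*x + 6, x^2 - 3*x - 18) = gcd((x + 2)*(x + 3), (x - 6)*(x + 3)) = x + 3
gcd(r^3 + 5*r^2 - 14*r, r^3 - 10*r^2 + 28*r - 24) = r - 2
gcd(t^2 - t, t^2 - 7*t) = t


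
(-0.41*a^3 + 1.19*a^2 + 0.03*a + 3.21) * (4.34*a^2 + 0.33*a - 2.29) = -1.7794*a^5 + 5.0293*a^4 + 1.4618*a^3 + 11.2162*a^2 + 0.9906*a - 7.3509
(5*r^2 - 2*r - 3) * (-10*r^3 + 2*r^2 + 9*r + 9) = -50*r^5 + 30*r^4 + 71*r^3 + 21*r^2 - 45*r - 27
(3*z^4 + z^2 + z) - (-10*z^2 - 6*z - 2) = 3*z^4 + 11*z^2 + 7*z + 2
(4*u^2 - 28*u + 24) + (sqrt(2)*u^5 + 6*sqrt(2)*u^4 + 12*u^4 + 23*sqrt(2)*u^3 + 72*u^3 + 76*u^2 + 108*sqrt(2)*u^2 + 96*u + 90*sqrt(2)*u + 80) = sqrt(2)*u^5 + 6*sqrt(2)*u^4 + 12*u^4 + 23*sqrt(2)*u^3 + 72*u^3 + 80*u^2 + 108*sqrt(2)*u^2 + 68*u + 90*sqrt(2)*u + 104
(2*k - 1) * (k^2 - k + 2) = 2*k^3 - 3*k^2 + 5*k - 2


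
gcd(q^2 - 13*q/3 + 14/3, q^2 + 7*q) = 1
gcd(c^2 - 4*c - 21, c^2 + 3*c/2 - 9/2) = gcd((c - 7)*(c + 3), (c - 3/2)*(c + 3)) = c + 3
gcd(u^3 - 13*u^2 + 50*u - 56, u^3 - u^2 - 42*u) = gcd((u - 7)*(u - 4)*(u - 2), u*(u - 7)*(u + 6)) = u - 7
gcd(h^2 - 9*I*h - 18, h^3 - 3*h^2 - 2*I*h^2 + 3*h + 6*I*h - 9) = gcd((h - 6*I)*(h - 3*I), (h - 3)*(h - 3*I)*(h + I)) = h - 3*I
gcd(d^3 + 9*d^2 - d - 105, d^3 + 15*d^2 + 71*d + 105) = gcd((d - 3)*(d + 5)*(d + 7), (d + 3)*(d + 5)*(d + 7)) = d^2 + 12*d + 35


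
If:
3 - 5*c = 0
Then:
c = 3/5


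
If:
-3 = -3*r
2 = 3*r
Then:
No Solution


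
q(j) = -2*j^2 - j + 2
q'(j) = -4*j - 1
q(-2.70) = -9.88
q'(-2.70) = 9.80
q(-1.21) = 0.28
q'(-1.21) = 3.84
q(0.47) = 1.09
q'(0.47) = -2.88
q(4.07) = -35.20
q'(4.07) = -17.28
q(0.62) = 0.61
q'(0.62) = -3.48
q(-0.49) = 2.01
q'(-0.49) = 0.96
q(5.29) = -59.26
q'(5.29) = -22.16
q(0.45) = 1.14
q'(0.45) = -2.80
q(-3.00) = -13.00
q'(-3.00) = 11.00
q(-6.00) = -64.00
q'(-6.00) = 23.00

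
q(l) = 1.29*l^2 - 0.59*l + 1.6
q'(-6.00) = -16.07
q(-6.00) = 51.58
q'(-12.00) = -31.55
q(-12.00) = 194.44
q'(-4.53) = -12.28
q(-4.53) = 30.74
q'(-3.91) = -10.68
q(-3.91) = 23.63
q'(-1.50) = -4.46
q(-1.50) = 5.39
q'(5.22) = 12.88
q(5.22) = 33.67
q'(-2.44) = -6.89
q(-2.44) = 10.72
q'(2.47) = 5.78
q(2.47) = 8.01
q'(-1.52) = -4.51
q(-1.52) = 5.48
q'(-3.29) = -9.08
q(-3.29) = 17.50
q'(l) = 2.58*l - 0.59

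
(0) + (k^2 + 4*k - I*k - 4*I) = k^2 + 4*k - I*k - 4*I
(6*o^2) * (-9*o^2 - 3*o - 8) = -54*o^4 - 18*o^3 - 48*o^2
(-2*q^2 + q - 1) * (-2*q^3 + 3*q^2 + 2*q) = 4*q^5 - 8*q^4 + q^3 - q^2 - 2*q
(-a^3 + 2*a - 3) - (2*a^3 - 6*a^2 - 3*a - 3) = -3*a^3 + 6*a^2 + 5*a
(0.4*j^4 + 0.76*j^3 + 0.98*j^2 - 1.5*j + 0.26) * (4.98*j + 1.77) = 1.992*j^5 + 4.4928*j^4 + 6.2256*j^3 - 5.7354*j^2 - 1.3602*j + 0.4602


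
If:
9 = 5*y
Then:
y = 9/5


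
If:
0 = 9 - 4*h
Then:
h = 9/4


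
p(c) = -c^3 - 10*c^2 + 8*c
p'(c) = -3*c^2 - 20*c + 8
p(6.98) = -771.43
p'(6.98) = -277.76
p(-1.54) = -32.38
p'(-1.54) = 31.69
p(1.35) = -9.89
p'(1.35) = -24.47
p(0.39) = 1.54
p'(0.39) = -0.26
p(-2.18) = -54.60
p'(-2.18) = 37.34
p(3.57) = -144.39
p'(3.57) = -101.63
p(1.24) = -7.36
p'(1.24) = -21.41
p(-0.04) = -0.34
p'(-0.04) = 8.80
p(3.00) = -93.00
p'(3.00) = -79.00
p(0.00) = 0.00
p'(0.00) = 8.00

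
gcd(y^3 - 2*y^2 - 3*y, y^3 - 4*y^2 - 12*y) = y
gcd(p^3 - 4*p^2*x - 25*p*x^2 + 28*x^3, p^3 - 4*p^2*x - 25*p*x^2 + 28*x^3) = p^3 - 4*p^2*x - 25*p*x^2 + 28*x^3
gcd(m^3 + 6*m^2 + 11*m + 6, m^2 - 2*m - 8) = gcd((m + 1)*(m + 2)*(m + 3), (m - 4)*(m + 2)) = m + 2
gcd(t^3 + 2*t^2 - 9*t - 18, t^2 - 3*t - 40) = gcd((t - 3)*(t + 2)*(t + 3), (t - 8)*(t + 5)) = 1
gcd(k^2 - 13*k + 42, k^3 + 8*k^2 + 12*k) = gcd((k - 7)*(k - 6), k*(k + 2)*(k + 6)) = 1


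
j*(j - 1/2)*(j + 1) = j^3 + j^2/2 - j/2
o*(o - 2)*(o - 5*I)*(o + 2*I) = o^4 - 2*o^3 - 3*I*o^3 + 10*o^2 + 6*I*o^2 - 20*o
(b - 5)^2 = b^2 - 10*b + 25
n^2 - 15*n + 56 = (n - 8)*(n - 7)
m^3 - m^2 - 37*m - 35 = (m - 7)*(m + 1)*(m + 5)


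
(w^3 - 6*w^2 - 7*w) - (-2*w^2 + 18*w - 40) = w^3 - 4*w^2 - 25*w + 40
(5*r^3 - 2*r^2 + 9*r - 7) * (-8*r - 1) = -40*r^4 + 11*r^3 - 70*r^2 + 47*r + 7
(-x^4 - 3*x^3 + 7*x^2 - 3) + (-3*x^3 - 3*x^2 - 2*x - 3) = -x^4 - 6*x^3 + 4*x^2 - 2*x - 6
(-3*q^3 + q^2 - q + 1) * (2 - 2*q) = 6*q^4 - 8*q^3 + 4*q^2 - 4*q + 2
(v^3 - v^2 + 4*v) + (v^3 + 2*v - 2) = 2*v^3 - v^2 + 6*v - 2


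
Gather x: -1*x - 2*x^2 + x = -2*x^2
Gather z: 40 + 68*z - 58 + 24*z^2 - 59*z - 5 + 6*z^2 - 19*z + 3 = 30*z^2 - 10*z - 20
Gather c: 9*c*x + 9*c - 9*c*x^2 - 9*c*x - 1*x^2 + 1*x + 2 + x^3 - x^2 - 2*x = c*(9 - 9*x^2) + x^3 - 2*x^2 - x + 2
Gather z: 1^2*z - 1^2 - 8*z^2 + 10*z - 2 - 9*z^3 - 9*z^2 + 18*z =-9*z^3 - 17*z^2 + 29*z - 3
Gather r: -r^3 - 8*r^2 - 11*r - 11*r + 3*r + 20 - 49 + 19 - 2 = -r^3 - 8*r^2 - 19*r - 12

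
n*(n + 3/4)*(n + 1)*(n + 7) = n^4 + 35*n^3/4 + 13*n^2 + 21*n/4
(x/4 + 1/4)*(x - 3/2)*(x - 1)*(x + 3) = x^4/4 + 3*x^3/8 - 11*x^2/8 - 3*x/8 + 9/8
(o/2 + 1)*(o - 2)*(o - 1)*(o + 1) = o^4/2 - 5*o^2/2 + 2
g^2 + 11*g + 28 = (g + 4)*(g + 7)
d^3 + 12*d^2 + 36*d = d*(d + 6)^2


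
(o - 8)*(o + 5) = o^2 - 3*o - 40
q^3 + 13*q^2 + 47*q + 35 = (q + 1)*(q + 5)*(q + 7)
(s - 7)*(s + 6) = s^2 - s - 42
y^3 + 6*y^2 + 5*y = y*(y + 1)*(y + 5)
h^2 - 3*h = h*(h - 3)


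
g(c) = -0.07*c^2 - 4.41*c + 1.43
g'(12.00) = -6.09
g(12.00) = -61.57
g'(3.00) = -4.83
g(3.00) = -12.43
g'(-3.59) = -3.91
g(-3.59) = 16.36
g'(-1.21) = -4.24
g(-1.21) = 6.66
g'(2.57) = -4.77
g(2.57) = -10.37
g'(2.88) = -4.81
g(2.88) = -11.85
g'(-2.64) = -4.04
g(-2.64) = 12.58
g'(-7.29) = -3.39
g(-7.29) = 29.86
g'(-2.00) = -4.13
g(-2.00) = 9.97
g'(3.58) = -4.91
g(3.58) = -15.25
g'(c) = -0.14*c - 4.41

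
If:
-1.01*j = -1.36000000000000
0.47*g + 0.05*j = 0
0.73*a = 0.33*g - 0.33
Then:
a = -0.52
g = -0.14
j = 1.35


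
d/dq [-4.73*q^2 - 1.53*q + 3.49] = -9.46*q - 1.53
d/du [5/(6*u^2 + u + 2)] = 5*(-12*u - 1)/(6*u^2 + u + 2)^2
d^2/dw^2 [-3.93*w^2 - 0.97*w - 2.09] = -7.86000000000000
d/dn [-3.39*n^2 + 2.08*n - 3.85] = 2.08 - 6.78*n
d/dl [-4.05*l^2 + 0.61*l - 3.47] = 0.61 - 8.1*l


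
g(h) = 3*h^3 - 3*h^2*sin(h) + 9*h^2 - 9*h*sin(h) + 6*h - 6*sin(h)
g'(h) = -3*h^2*cos(h) + 9*h^2 - 6*h*sin(h) - 9*h*cos(h) + 18*h - 9*sin(h) - 6*cos(h) + 6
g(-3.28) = -29.92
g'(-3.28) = 53.93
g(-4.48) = -141.19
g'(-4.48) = 129.36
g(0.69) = 0.73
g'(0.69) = 3.82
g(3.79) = 365.58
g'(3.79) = 288.98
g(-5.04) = -220.58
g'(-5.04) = 152.15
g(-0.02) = -0.00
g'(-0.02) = 0.00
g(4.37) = 545.12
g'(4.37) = 324.16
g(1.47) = 12.22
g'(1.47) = 31.59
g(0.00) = 0.00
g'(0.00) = 0.00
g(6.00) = 1054.94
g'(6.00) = 289.27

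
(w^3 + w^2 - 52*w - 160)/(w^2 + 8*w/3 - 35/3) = 3*(w^2 - 4*w - 32)/(3*w - 7)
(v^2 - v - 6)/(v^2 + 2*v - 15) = (v + 2)/(v + 5)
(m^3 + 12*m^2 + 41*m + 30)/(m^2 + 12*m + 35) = (m^2 + 7*m + 6)/(m + 7)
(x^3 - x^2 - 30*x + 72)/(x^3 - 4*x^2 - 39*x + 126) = (x - 4)/(x - 7)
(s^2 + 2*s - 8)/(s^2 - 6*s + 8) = (s + 4)/(s - 4)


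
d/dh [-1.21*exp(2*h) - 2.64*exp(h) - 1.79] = (-2.42*exp(h) - 2.64)*exp(h)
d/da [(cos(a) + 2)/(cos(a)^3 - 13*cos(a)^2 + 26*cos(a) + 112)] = (2*cos(a) - 15)*sin(a)/((cos(a) - 8)^2*(cos(a) - 7)^2)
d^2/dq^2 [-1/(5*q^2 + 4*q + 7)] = 2*(25*q^2 + 20*q - 4*(5*q + 2)^2 + 35)/(5*q^2 + 4*q + 7)^3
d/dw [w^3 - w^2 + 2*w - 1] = 3*w^2 - 2*w + 2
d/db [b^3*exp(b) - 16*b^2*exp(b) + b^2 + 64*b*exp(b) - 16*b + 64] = b^3*exp(b) - 13*b^2*exp(b) + 32*b*exp(b) + 2*b + 64*exp(b) - 16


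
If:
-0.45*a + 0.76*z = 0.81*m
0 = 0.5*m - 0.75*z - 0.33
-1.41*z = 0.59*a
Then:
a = -2.06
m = 1.95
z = 0.86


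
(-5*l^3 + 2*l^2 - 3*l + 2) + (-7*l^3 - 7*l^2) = -12*l^3 - 5*l^2 - 3*l + 2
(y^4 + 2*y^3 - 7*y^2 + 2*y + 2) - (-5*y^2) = y^4 + 2*y^3 - 2*y^2 + 2*y + 2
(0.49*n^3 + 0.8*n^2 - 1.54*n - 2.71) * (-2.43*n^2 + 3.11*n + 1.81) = -1.1907*n^5 - 0.4201*n^4 + 7.1171*n^3 + 3.2439*n^2 - 11.2155*n - 4.9051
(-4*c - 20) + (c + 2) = -3*c - 18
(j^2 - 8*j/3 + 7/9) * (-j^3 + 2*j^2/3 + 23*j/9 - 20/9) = -j^5 + 10*j^4/3 - 230*j^2/27 + 641*j/81 - 140/81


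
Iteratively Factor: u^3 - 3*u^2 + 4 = (u - 2)*(u^2 - u - 2) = (u - 2)^2*(u + 1)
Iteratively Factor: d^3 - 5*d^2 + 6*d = (d)*(d^2 - 5*d + 6) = d*(d - 2)*(d - 3)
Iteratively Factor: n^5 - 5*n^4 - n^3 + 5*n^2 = (n)*(n^4 - 5*n^3 - n^2 + 5*n) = n*(n + 1)*(n^3 - 6*n^2 + 5*n) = n^2*(n + 1)*(n^2 - 6*n + 5) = n^2*(n - 5)*(n + 1)*(n - 1)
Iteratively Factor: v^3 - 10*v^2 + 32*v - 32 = (v - 4)*(v^2 - 6*v + 8) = (v - 4)*(v - 2)*(v - 4)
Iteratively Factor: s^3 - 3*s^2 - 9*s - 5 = (s - 5)*(s^2 + 2*s + 1) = (s - 5)*(s + 1)*(s + 1)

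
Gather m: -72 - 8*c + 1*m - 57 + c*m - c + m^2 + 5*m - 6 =-9*c + m^2 + m*(c + 6) - 135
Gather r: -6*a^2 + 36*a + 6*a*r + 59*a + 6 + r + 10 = -6*a^2 + 95*a + r*(6*a + 1) + 16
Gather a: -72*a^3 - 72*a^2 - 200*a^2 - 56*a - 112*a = -72*a^3 - 272*a^2 - 168*a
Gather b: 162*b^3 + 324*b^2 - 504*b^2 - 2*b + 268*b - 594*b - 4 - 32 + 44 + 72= 162*b^3 - 180*b^2 - 328*b + 80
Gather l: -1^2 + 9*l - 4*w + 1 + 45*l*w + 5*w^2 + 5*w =l*(45*w + 9) + 5*w^2 + w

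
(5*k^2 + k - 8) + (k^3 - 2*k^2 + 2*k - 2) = k^3 + 3*k^2 + 3*k - 10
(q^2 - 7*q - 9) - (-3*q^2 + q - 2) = 4*q^2 - 8*q - 7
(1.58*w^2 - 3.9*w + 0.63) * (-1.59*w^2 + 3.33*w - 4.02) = -2.5122*w^4 + 11.4624*w^3 - 20.3403*w^2 + 17.7759*w - 2.5326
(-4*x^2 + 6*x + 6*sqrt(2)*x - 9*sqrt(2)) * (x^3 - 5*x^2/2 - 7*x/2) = -4*x^5 + 6*sqrt(2)*x^4 + 16*x^4 - 24*sqrt(2)*x^3 - x^3 - 21*x^2 + 3*sqrt(2)*x^2/2 + 63*sqrt(2)*x/2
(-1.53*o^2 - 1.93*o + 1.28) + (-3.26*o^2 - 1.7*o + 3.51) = -4.79*o^2 - 3.63*o + 4.79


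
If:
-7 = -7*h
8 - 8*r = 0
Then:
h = 1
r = 1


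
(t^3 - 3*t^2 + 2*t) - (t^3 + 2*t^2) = -5*t^2 + 2*t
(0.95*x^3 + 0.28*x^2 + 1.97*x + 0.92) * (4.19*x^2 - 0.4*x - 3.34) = 3.9805*x^5 + 0.7932*x^4 + 4.9693*x^3 + 2.1316*x^2 - 6.9478*x - 3.0728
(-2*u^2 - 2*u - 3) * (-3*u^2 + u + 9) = 6*u^4 + 4*u^3 - 11*u^2 - 21*u - 27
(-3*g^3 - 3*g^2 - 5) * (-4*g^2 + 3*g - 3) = 12*g^5 + 3*g^4 + 29*g^2 - 15*g + 15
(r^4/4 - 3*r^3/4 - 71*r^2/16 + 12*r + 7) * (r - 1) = r^5/4 - r^4 - 59*r^3/16 + 263*r^2/16 - 5*r - 7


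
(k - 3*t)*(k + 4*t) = k^2 + k*t - 12*t^2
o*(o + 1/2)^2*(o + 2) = o^4 + 3*o^3 + 9*o^2/4 + o/2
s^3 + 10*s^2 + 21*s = s*(s + 3)*(s + 7)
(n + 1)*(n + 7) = n^2 + 8*n + 7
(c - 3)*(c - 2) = c^2 - 5*c + 6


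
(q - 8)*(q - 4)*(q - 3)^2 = q^4 - 18*q^3 + 113*q^2 - 300*q + 288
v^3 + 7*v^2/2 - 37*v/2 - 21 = (v - 7/2)*(v + 1)*(v + 6)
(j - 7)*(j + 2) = j^2 - 5*j - 14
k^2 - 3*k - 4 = (k - 4)*(k + 1)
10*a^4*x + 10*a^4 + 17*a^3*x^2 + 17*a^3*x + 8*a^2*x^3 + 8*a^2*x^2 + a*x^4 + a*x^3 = (a + x)*(2*a + x)*(5*a + x)*(a*x + a)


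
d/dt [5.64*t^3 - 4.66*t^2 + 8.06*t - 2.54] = 16.92*t^2 - 9.32*t + 8.06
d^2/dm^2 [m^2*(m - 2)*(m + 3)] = 12*m^2 + 6*m - 12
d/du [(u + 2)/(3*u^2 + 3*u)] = (u*(u + 1) - (u + 2)*(2*u + 1))/(3*u^2*(u + 1)^2)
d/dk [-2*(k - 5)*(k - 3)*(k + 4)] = -6*k^2 + 16*k + 34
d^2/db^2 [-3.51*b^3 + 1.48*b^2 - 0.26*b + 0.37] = 2.96 - 21.06*b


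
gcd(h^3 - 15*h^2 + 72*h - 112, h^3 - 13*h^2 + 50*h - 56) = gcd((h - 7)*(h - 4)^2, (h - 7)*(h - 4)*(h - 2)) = h^2 - 11*h + 28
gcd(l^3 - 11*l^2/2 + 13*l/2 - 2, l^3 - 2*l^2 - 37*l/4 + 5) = l^2 - 9*l/2 + 2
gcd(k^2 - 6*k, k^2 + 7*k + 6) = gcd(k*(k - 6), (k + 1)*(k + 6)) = 1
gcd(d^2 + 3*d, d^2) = d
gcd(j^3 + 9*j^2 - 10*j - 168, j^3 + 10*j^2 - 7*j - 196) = j^2 + 3*j - 28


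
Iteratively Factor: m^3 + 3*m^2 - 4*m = (m + 4)*(m^2 - m) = (m - 1)*(m + 4)*(m)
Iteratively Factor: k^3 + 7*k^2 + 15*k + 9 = (k + 3)*(k^2 + 4*k + 3) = (k + 1)*(k + 3)*(k + 3)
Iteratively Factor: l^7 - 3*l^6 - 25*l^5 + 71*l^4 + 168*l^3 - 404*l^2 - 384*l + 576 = (l - 4)*(l^6 + l^5 - 21*l^4 - 13*l^3 + 116*l^2 + 60*l - 144) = (l - 4)*(l + 2)*(l^5 - l^4 - 19*l^3 + 25*l^2 + 66*l - 72) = (l - 4)*(l + 2)^2*(l^4 - 3*l^3 - 13*l^2 + 51*l - 36) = (l - 4)*(l + 2)^2*(l + 4)*(l^3 - 7*l^2 + 15*l - 9) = (l - 4)*(l - 1)*(l + 2)^2*(l + 4)*(l^2 - 6*l + 9) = (l - 4)*(l - 3)*(l - 1)*(l + 2)^2*(l + 4)*(l - 3)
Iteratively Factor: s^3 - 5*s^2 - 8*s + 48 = (s + 3)*(s^2 - 8*s + 16) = (s - 4)*(s + 3)*(s - 4)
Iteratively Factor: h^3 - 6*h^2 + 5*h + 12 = (h - 3)*(h^2 - 3*h - 4) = (h - 3)*(h + 1)*(h - 4)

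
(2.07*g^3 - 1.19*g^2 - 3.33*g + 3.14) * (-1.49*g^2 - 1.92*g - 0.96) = -3.0843*g^5 - 2.2013*g^4 + 5.2593*g^3 + 2.8574*g^2 - 2.832*g - 3.0144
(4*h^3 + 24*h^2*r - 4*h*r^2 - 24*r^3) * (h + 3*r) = 4*h^4 + 36*h^3*r + 68*h^2*r^2 - 36*h*r^3 - 72*r^4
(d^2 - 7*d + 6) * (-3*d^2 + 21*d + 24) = -3*d^4 + 42*d^3 - 141*d^2 - 42*d + 144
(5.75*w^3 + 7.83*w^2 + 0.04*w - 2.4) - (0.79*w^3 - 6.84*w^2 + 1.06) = 4.96*w^3 + 14.67*w^2 + 0.04*w - 3.46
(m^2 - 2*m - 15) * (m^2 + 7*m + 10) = m^4 + 5*m^3 - 19*m^2 - 125*m - 150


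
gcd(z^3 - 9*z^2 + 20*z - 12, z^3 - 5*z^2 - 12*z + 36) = z^2 - 8*z + 12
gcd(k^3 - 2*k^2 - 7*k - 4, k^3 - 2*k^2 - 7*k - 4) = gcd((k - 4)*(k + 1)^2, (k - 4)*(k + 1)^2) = k^3 - 2*k^2 - 7*k - 4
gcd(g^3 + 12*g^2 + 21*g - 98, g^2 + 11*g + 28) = g + 7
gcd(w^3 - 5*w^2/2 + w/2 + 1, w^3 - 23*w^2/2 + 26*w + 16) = w + 1/2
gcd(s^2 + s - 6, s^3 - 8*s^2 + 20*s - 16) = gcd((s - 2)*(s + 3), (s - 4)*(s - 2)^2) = s - 2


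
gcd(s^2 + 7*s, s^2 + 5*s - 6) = 1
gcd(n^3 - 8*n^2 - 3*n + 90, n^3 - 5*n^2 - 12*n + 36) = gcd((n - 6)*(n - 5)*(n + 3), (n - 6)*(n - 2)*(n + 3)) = n^2 - 3*n - 18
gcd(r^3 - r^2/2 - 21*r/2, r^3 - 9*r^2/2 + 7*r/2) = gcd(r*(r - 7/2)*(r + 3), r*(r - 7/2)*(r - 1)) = r^2 - 7*r/2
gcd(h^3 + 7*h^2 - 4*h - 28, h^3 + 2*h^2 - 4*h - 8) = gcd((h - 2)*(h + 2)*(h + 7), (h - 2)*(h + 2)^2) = h^2 - 4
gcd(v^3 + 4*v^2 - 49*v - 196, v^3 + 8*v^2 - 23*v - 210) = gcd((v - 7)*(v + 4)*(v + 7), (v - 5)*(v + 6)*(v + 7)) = v + 7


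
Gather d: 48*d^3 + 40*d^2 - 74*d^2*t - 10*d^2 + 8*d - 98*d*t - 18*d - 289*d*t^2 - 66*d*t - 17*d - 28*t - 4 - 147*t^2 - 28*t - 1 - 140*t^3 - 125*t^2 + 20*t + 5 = 48*d^3 + d^2*(30 - 74*t) + d*(-289*t^2 - 164*t - 27) - 140*t^3 - 272*t^2 - 36*t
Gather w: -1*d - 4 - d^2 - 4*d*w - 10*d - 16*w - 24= -d^2 - 11*d + w*(-4*d - 16) - 28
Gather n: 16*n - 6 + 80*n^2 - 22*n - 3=80*n^2 - 6*n - 9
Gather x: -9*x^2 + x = -9*x^2 + x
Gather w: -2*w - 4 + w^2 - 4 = w^2 - 2*w - 8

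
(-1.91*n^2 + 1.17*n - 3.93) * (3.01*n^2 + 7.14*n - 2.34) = -5.7491*n^4 - 10.1157*n^3 + 0.993899999999999*n^2 - 30.798*n + 9.1962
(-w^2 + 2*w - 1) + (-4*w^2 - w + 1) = -5*w^2 + w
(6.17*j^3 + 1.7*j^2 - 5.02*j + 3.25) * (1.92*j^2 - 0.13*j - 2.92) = 11.8464*j^5 + 2.4619*j^4 - 27.8758*j^3 + 1.9286*j^2 + 14.2359*j - 9.49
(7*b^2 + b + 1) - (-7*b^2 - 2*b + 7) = 14*b^2 + 3*b - 6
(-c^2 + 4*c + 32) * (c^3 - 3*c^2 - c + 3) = -c^5 + 7*c^4 + 21*c^3 - 103*c^2 - 20*c + 96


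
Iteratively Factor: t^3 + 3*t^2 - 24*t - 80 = (t - 5)*(t^2 + 8*t + 16) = (t - 5)*(t + 4)*(t + 4)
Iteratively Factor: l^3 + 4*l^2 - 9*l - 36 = (l + 4)*(l^2 - 9) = (l - 3)*(l + 4)*(l + 3)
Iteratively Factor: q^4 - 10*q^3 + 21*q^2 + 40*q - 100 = (q + 2)*(q^3 - 12*q^2 + 45*q - 50) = (q - 5)*(q + 2)*(q^2 - 7*q + 10) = (q - 5)*(q - 2)*(q + 2)*(q - 5)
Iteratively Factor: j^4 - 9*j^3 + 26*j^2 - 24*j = (j - 2)*(j^3 - 7*j^2 + 12*j) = (j - 3)*(j - 2)*(j^2 - 4*j) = (j - 4)*(j - 3)*(j - 2)*(j)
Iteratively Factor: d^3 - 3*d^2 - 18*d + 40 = (d - 5)*(d^2 + 2*d - 8) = (d - 5)*(d - 2)*(d + 4)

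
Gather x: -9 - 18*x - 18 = -18*x - 27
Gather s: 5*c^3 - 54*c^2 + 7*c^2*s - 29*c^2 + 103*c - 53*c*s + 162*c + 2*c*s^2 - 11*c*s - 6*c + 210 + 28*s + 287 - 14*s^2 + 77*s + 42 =5*c^3 - 83*c^2 + 259*c + s^2*(2*c - 14) + s*(7*c^2 - 64*c + 105) + 539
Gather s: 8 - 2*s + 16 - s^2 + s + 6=-s^2 - s + 30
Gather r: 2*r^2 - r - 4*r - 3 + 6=2*r^2 - 5*r + 3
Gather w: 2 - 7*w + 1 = 3 - 7*w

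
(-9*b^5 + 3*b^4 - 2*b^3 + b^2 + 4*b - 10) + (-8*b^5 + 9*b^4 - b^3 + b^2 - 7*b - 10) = -17*b^5 + 12*b^4 - 3*b^3 + 2*b^2 - 3*b - 20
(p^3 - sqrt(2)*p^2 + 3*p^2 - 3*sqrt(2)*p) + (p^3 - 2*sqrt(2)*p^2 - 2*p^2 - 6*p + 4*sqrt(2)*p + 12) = 2*p^3 - 3*sqrt(2)*p^2 + p^2 - 6*p + sqrt(2)*p + 12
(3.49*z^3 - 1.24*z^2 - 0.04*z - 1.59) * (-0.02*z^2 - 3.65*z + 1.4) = -0.0698*z^5 - 12.7137*z^4 + 9.4128*z^3 - 1.5582*z^2 + 5.7475*z - 2.226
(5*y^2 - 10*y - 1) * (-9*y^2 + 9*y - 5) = -45*y^4 + 135*y^3 - 106*y^2 + 41*y + 5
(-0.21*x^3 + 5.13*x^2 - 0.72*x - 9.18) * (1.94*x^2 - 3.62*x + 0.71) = -0.4074*x^5 + 10.7124*x^4 - 20.1165*x^3 - 11.5605*x^2 + 32.7204*x - 6.5178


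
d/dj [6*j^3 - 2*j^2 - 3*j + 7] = 18*j^2 - 4*j - 3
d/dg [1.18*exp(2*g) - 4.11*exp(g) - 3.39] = (2.36*exp(g) - 4.11)*exp(g)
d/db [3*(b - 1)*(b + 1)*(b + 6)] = 9*b^2 + 36*b - 3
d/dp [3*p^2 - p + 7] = 6*p - 1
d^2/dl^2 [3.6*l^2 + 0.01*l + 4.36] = 7.20000000000000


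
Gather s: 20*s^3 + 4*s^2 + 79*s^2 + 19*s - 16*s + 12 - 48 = 20*s^3 + 83*s^2 + 3*s - 36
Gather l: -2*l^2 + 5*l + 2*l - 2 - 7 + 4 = -2*l^2 + 7*l - 5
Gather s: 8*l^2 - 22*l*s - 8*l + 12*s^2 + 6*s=8*l^2 - 8*l + 12*s^2 + s*(6 - 22*l)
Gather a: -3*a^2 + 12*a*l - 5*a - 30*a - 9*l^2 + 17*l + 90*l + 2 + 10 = -3*a^2 + a*(12*l - 35) - 9*l^2 + 107*l + 12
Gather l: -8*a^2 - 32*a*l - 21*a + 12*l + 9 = -8*a^2 - 21*a + l*(12 - 32*a) + 9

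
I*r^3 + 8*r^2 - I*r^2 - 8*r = r*(r - 8*I)*(I*r - I)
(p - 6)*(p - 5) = p^2 - 11*p + 30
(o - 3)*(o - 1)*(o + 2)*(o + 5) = o^4 + 3*o^3 - 15*o^2 - 19*o + 30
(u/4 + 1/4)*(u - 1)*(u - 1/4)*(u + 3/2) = u^4/4 + 5*u^3/16 - 11*u^2/32 - 5*u/16 + 3/32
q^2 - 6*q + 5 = (q - 5)*(q - 1)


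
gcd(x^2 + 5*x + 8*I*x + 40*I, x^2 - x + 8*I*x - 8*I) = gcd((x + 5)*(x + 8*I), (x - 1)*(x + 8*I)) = x + 8*I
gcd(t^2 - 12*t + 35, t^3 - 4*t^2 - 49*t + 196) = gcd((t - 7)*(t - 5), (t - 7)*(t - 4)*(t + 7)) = t - 7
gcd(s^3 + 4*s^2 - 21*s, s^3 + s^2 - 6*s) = s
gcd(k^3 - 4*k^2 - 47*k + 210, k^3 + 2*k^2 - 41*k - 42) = k^2 + k - 42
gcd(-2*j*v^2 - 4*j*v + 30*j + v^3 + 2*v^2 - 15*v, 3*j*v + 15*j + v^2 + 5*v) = v + 5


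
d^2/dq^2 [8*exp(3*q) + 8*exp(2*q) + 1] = (72*exp(q) + 32)*exp(2*q)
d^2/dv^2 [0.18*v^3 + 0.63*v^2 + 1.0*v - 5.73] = 1.08*v + 1.26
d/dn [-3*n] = -3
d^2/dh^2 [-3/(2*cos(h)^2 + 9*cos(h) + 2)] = 3*(16*sin(h)^4 - 73*sin(h)^2 - 171*cos(h)/2 + 27*cos(3*h)/2 - 97)/(-2*sin(h)^2 + 9*cos(h) + 4)^3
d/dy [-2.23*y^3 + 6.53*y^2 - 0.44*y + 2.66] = -6.69*y^2 + 13.06*y - 0.44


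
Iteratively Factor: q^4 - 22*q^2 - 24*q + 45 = (q - 5)*(q^3 + 5*q^2 + 3*q - 9) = (q - 5)*(q + 3)*(q^2 + 2*q - 3) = (q - 5)*(q - 1)*(q + 3)*(q + 3)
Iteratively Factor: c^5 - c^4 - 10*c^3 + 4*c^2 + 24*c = (c + 2)*(c^4 - 3*c^3 - 4*c^2 + 12*c) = (c + 2)^2*(c^3 - 5*c^2 + 6*c) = (c - 3)*(c + 2)^2*(c^2 - 2*c) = c*(c - 3)*(c + 2)^2*(c - 2)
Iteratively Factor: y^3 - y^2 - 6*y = (y - 3)*(y^2 + 2*y) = y*(y - 3)*(y + 2)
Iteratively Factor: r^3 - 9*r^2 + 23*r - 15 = (r - 1)*(r^2 - 8*r + 15) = (r - 3)*(r - 1)*(r - 5)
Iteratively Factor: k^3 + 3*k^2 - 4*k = (k)*(k^2 + 3*k - 4) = k*(k + 4)*(k - 1)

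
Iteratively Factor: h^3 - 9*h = (h + 3)*(h^2 - 3*h) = h*(h + 3)*(h - 3)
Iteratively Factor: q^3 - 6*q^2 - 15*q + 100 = (q + 4)*(q^2 - 10*q + 25) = (q - 5)*(q + 4)*(q - 5)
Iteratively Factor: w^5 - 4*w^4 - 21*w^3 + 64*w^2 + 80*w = (w)*(w^4 - 4*w^3 - 21*w^2 + 64*w + 80) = w*(w - 4)*(w^3 - 21*w - 20) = w*(w - 4)*(w + 4)*(w^2 - 4*w - 5) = w*(w - 5)*(w - 4)*(w + 4)*(w + 1)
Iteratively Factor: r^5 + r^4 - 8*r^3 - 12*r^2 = (r + 2)*(r^4 - r^3 - 6*r^2) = (r + 2)^2*(r^3 - 3*r^2) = r*(r + 2)^2*(r^2 - 3*r) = r*(r - 3)*(r + 2)^2*(r)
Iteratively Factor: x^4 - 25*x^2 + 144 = (x - 3)*(x^3 + 3*x^2 - 16*x - 48) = (x - 3)*(x + 3)*(x^2 - 16) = (x - 4)*(x - 3)*(x + 3)*(x + 4)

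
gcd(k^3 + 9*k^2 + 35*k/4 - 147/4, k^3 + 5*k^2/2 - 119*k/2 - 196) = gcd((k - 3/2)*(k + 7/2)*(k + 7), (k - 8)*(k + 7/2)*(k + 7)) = k^2 + 21*k/2 + 49/2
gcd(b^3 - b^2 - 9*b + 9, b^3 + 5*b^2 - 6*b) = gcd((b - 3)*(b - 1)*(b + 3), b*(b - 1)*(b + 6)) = b - 1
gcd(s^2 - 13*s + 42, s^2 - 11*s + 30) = s - 6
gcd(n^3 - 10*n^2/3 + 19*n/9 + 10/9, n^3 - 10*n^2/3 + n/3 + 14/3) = n - 2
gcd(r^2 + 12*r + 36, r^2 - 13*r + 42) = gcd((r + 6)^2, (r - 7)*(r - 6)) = 1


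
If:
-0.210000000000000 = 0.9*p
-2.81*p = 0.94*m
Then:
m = 0.70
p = -0.23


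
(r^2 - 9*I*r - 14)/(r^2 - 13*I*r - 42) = (r - 2*I)/(r - 6*I)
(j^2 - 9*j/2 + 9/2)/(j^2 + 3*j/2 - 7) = (2*j^2 - 9*j + 9)/(2*j^2 + 3*j - 14)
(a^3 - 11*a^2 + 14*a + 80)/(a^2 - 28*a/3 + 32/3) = 3*(a^2 - 3*a - 10)/(3*a - 4)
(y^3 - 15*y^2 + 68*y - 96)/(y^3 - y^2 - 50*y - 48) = (y^2 - 7*y + 12)/(y^2 + 7*y + 6)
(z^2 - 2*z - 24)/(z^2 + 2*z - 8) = (z - 6)/(z - 2)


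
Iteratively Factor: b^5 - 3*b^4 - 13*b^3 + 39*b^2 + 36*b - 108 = (b + 2)*(b^4 - 5*b^3 - 3*b^2 + 45*b - 54) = (b - 2)*(b + 2)*(b^3 - 3*b^2 - 9*b + 27) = (b - 3)*(b - 2)*(b + 2)*(b^2 - 9) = (b - 3)^2*(b - 2)*(b + 2)*(b + 3)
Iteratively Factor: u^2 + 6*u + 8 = (u + 2)*(u + 4)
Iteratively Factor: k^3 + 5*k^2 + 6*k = (k + 2)*(k^2 + 3*k) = (k + 2)*(k + 3)*(k)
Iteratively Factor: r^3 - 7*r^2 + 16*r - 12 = (r - 2)*(r^2 - 5*r + 6) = (r - 3)*(r - 2)*(r - 2)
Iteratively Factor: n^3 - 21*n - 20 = (n - 5)*(n^2 + 5*n + 4) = (n - 5)*(n + 4)*(n + 1)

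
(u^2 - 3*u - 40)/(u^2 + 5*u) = (u - 8)/u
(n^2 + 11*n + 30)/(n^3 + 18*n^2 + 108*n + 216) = (n + 5)/(n^2 + 12*n + 36)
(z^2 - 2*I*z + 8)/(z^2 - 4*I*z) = (z + 2*I)/z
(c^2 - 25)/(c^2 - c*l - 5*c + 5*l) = (c + 5)/(c - l)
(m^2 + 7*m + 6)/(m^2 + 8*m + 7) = (m + 6)/(m + 7)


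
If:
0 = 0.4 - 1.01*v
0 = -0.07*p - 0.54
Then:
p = -7.71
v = 0.40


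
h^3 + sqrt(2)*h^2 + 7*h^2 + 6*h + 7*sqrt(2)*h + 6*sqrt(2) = (h + 1)*(h + 6)*(h + sqrt(2))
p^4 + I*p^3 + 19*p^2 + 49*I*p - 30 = (p - 5*I)*(p + I)*(p + 2*I)*(p + 3*I)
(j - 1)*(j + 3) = j^2 + 2*j - 3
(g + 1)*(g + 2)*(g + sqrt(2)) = g^3 + sqrt(2)*g^2 + 3*g^2 + 2*g + 3*sqrt(2)*g + 2*sqrt(2)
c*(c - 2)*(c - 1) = c^3 - 3*c^2 + 2*c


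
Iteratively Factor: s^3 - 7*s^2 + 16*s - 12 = (s - 2)*(s^2 - 5*s + 6) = (s - 3)*(s - 2)*(s - 2)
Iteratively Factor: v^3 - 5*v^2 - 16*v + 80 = (v - 4)*(v^2 - v - 20) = (v - 5)*(v - 4)*(v + 4)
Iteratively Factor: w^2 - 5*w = (w)*(w - 5)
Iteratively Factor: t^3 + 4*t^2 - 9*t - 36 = (t - 3)*(t^2 + 7*t + 12) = (t - 3)*(t + 4)*(t + 3)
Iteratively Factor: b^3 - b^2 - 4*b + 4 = (b - 1)*(b^2 - 4) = (b - 2)*(b - 1)*(b + 2)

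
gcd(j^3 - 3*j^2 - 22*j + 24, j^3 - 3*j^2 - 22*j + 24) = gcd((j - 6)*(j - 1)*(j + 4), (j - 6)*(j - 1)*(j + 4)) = j^3 - 3*j^2 - 22*j + 24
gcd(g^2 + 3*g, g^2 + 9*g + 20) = 1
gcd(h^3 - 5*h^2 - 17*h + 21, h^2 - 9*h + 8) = h - 1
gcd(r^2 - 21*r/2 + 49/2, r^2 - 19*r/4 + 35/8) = r - 7/2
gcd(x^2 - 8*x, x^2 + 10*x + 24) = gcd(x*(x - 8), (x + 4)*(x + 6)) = 1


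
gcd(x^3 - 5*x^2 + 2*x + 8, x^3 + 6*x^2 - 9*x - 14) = x^2 - x - 2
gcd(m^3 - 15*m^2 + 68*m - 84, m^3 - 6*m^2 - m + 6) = m - 6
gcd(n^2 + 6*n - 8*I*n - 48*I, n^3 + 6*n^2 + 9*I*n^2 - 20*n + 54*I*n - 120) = n + 6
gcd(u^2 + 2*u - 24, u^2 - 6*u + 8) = u - 4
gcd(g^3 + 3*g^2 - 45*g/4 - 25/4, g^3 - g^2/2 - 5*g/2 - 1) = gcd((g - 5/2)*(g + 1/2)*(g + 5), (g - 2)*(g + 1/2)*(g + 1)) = g + 1/2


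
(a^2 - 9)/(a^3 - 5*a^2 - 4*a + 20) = (a^2 - 9)/(a^3 - 5*a^2 - 4*a + 20)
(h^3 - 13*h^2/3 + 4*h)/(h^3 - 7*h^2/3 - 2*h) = (3*h - 4)/(3*h + 2)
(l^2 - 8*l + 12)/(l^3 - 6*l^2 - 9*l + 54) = (l - 2)/(l^2 - 9)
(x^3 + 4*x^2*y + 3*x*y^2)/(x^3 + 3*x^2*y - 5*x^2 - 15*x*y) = (x + y)/(x - 5)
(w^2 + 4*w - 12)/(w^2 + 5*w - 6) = (w - 2)/(w - 1)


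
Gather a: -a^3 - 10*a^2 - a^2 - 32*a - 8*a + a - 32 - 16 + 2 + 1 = -a^3 - 11*a^2 - 39*a - 45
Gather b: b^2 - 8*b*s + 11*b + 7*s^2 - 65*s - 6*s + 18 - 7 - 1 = b^2 + b*(11 - 8*s) + 7*s^2 - 71*s + 10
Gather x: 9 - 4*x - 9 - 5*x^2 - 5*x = -5*x^2 - 9*x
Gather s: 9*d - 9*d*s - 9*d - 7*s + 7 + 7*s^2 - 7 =7*s^2 + s*(-9*d - 7)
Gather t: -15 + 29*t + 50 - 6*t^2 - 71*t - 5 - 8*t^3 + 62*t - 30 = -8*t^3 - 6*t^2 + 20*t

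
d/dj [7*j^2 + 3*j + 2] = 14*j + 3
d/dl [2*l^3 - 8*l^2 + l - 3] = 6*l^2 - 16*l + 1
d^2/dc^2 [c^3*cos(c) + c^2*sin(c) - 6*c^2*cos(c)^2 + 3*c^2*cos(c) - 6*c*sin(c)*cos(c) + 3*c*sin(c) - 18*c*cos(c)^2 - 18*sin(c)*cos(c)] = -c^3*cos(c) - 7*c^2*sin(c) - 3*c^2*cos(c) + 12*c^2*cos(2*c) - 15*c*sin(c) + 36*sqrt(2)*c*sin(2*c + pi/4) + 10*c*cos(c) + 2*sin(c) + 72*sin(2*c) + 12*cos(c) - 18*cos(2*c) - 6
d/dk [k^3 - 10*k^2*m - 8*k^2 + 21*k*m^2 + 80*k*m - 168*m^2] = 3*k^2 - 20*k*m - 16*k + 21*m^2 + 80*m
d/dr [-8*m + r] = 1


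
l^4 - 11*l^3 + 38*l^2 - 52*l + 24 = (l - 6)*(l - 2)^2*(l - 1)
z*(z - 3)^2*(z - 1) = z^4 - 7*z^3 + 15*z^2 - 9*z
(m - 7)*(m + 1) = m^2 - 6*m - 7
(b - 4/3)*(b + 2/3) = b^2 - 2*b/3 - 8/9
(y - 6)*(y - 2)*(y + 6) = y^3 - 2*y^2 - 36*y + 72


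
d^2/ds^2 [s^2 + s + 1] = 2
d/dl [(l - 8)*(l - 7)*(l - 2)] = 3*l^2 - 34*l + 86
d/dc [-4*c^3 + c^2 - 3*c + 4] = -12*c^2 + 2*c - 3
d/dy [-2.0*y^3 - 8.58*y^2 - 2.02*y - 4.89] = -6.0*y^2 - 17.16*y - 2.02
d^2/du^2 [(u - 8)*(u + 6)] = 2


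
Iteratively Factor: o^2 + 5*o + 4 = (o + 4)*(o + 1)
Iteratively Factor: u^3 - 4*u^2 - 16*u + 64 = (u - 4)*(u^2 - 16) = (u - 4)*(u + 4)*(u - 4)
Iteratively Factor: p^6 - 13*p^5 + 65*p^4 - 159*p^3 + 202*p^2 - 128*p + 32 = (p - 1)*(p^5 - 12*p^4 + 53*p^3 - 106*p^2 + 96*p - 32) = (p - 2)*(p - 1)*(p^4 - 10*p^3 + 33*p^2 - 40*p + 16) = (p - 2)*(p - 1)^2*(p^3 - 9*p^2 + 24*p - 16) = (p - 4)*(p - 2)*(p - 1)^2*(p^2 - 5*p + 4) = (p - 4)^2*(p - 2)*(p - 1)^2*(p - 1)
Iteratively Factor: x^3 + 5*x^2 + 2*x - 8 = (x + 4)*(x^2 + x - 2) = (x + 2)*(x + 4)*(x - 1)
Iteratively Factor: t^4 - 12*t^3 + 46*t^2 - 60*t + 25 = (t - 5)*(t^3 - 7*t^2 + 11*t - 5) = (t - 5)^2*(t^2 - 2*t + 1) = (t - 5)^2*(t - 1)*(t - 1)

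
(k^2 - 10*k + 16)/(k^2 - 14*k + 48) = (k - 2)/(k - 6)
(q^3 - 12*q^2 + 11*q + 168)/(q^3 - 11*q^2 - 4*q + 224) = (q + 3)/(q + 4)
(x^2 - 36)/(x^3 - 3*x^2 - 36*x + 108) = 1/(x - 3)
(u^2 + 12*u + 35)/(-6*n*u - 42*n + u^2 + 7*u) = (u + 5)/(-6*n + u)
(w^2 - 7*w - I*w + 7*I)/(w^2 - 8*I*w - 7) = (w - 7)/(w - 7*I)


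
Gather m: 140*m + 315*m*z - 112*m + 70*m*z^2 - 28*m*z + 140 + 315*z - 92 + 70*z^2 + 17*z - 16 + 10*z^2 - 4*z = m*(70*z^2 + 287*z + 28) + 80*z^2 + 328*z + 32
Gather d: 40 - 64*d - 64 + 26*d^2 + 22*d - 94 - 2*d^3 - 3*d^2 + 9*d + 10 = -2*d^3 + 23*d^2 - 33*d - 108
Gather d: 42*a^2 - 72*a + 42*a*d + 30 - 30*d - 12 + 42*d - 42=42*a^2 - 72*a + d*(42*a + 12) - 24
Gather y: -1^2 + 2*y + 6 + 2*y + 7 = 4*y + 12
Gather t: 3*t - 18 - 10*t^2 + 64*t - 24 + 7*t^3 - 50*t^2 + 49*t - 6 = 7*t^3 - 60*t^2 + 116*t - 48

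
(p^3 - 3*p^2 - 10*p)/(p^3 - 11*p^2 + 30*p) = (p + 2)/(p - 6)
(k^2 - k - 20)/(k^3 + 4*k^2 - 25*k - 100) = 1/(k + 5)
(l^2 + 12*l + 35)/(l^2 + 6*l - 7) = (l + 5)/(l - 1)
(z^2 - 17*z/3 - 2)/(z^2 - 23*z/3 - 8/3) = (z - 6)/(z - 8)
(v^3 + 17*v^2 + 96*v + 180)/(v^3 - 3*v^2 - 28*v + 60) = (v^2 + 12*v + 36)/(v^2 - 8*v + 12)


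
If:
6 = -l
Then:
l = -6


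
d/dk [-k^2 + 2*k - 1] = 2 - 2*k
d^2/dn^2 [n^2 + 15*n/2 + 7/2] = 2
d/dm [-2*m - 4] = -2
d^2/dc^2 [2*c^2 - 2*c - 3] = 4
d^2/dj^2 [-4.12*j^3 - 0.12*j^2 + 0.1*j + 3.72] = -24.72*j - 0.24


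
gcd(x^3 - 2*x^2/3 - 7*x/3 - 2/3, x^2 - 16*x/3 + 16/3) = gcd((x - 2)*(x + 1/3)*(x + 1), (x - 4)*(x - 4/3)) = 1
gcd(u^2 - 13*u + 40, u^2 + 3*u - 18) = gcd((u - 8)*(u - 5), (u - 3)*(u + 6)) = 1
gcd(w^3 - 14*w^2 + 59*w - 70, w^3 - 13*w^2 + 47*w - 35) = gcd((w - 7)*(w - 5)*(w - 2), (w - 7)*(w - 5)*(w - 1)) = w^2 - 12*w + 35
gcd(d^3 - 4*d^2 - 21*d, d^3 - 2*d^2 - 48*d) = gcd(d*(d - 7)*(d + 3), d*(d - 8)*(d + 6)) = d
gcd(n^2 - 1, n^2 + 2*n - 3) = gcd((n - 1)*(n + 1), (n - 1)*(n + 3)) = n - 1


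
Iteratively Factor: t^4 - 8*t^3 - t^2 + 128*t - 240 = (t + 4)*(t^3 - 12*t^2 + 47*t - 60) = (t - 4)*(t + 4)*(t^2 - 8*t + 15) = (t - 4)*(t - 3)*(t + 4)*(t - 5)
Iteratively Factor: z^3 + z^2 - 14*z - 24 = (z + 2)*(z^2 - z - 12) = (z + 2)*(z + 3)*(z - 4)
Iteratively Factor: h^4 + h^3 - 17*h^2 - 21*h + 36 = (h + 3)*(h^3 - 2*h^2 - 11*h + 12) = (h + 3)^2*(h^2 - 5*h + 4) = (h - 4)*(h + 3)^2*(h - 1)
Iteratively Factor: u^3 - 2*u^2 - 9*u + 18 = (u + 3)*(u^2 - 5*u + 6) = (u - 3)*(u + 3)*(u - 2)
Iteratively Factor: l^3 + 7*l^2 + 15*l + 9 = (l + 3)*(l^2 + 4*l + 3) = (l + 3)^2*(l + 1)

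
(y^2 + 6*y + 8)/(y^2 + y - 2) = (y + 4)/(y - 1)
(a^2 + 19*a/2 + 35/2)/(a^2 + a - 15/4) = 2*(a + 7)/(2*a - 3)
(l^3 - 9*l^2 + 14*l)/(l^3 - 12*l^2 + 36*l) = (l^2 - 9*l + 14)/(l^2 - 12*l + 36)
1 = 1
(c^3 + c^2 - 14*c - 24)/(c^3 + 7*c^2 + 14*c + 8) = (c^2 - c - 12)/(c^2 + 5*c + 4)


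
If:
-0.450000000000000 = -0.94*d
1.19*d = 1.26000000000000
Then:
No Solution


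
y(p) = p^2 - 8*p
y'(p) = 2*p - 8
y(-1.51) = 14.36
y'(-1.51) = -11.02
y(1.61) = -10.29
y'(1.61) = -4.78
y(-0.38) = 3.18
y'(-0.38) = -8.76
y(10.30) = 23.69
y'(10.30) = 12.60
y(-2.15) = 21.82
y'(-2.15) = -12.30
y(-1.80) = 17.64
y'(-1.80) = -11.60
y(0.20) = -1.56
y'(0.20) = -7.60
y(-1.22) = 11.25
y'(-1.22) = -10.44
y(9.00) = 9.00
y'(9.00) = 10.00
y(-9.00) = 153.00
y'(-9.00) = -26.00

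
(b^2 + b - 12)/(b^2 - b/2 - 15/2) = 2*(b + 4)/(2*b + 5)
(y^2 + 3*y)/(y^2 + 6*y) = (y + 3)/(y + 6)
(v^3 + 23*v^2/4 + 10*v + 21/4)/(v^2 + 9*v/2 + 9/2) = (4*v^2 + 11*v + 7)/(2*(2*v + 3))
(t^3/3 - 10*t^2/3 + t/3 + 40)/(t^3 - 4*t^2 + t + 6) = (t^3 - 10*t^2 + t + 120)/(3*(t^3 - 4*t^2 + t + 6))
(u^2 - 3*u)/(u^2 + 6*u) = (u - 3)/(u + 6)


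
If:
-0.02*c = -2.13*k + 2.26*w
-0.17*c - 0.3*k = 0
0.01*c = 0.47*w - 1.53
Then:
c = -5.77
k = 3.27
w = 3.13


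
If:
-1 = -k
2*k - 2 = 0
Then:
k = 1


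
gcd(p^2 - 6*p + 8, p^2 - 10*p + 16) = p - 2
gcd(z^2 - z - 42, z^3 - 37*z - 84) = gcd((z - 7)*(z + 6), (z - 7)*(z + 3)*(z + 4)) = z - 7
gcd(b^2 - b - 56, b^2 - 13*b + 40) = b - 8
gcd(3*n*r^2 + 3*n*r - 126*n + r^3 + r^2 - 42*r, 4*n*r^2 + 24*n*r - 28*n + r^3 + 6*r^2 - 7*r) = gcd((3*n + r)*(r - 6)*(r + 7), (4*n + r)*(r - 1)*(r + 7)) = r + 7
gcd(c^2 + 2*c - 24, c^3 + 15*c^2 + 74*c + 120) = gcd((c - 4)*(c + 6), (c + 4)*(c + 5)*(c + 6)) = c + 6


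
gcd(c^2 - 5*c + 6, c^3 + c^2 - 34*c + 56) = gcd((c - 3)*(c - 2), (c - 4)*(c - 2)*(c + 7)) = c - 2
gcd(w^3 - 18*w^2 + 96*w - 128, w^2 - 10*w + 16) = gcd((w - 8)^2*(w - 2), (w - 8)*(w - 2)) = w^2 - 10*w + 16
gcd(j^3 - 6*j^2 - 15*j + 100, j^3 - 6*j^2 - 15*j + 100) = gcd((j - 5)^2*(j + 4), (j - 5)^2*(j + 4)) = j^3 - 6*j^2 - 15*j + 100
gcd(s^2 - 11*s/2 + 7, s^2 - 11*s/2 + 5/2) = 1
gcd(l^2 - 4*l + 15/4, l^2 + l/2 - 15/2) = l - 5/2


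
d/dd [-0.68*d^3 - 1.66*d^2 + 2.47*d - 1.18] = -2.04*d^2 - 3.32*d + 2.47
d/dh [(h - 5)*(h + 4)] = 2*h - 1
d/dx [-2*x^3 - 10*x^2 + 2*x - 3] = -6*x^2 - 20*x + 2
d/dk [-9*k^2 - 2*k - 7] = -18*k - 2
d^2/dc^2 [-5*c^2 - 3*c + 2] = -10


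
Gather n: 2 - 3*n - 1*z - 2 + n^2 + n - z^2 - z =n^2 - 2*n - z^2 - 2*z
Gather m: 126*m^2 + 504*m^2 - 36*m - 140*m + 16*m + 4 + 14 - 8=630*m^2 - 160*m + 10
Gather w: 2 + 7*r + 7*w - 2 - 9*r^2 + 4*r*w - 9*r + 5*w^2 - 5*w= -9*r^2 - 2*r + 5*w^2 + w*(4*r + 2)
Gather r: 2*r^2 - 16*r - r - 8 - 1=2*r^2 - 17*r - 9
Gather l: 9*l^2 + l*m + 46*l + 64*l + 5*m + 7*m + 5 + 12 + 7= 9*l^2 + l*(m + 110) + 12*m + 24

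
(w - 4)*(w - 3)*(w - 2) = w^3 - 9*w^2 + 26*w - 24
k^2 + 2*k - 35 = (k - 5)*(k + 7)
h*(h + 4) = h^2 + 4*h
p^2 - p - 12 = (p - 4)*(p + 3)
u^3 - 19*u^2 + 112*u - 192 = (u - 8)^2*(u - 3)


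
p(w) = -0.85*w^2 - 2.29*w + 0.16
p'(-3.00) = 2.81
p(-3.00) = -0.62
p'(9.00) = -17.59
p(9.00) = -89.30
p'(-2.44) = 1.86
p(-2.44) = 0.69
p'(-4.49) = 5.34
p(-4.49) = -6.69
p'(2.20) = -6.03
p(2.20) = -8.99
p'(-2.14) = 1.35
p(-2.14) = 1.17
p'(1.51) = -4.86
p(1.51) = -5.24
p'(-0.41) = -1.59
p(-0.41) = 0.96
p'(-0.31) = -1.76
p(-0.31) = 0.79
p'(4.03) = -9.14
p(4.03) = -22.87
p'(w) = -1.7*w - 2.29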